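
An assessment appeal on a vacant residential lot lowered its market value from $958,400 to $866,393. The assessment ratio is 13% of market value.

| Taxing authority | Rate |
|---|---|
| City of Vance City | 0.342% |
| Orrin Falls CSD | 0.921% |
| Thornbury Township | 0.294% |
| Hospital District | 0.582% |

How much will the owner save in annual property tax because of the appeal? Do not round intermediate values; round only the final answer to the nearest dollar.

Old assessed value = $958,400 × 0.13 = $124,592
New assessed value = $866,393 × 0.13 = $112,631.09
Combined rate = 0.00342 + 0.00921 + 0.00294 + 0.00582 = 0.02139
Old tax = $124,592 × 0.02139 = $2,665.02288
New tax = $112,631.09 × 0.02139 = $2,409.1790151
Reduction = $2,665.02288 − $2,409.1790151 = $255.8438649

$256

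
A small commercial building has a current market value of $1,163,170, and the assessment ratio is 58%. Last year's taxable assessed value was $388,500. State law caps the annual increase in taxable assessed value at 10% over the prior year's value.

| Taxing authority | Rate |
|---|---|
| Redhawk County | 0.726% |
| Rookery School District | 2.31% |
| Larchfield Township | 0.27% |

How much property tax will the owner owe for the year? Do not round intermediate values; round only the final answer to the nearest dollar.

Uncapped assessed value = $1,163,170 × 0.58 = $674,638.6
Cap limit = $388,500 × 1.1 = $427,350
Taxable assessed value = min($674,638.6, $427,350) = $427,350 (cap binds)
Redhawk County: $427,350 × 0.00726 = $3,102.561
Rookery School District: $427,350 × 0.0231 = $9,871.785
Larchfield Township: $427,350 × 0.0027 = $1,153.845
Total = $14,128.191

$14,128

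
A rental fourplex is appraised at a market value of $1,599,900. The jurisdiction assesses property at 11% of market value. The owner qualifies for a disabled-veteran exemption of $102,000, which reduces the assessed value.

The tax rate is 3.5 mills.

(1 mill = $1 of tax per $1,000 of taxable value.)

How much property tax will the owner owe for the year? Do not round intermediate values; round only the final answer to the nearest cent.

$258.96

Assessed value = $1,599,900 × 0.11 = $175,989
Taxable value = $175,989 − $102,000 = $73,989
Tax = $73,989 × 0.0035 = $258.9615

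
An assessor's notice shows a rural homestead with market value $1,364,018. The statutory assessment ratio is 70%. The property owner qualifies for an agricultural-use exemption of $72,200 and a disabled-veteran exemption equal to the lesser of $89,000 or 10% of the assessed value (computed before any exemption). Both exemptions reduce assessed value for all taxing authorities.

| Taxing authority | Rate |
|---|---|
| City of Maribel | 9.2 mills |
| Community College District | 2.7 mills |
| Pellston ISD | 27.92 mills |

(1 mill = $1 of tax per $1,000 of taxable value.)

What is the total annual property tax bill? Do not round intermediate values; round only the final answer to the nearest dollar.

$31,602

Assessed value = $1,364,018 × 0.7 = $954,812.6
Disabled-veteran exemption = min($89,000, 10% × $954,812.6) = min($89,000, $95,481.26) = $89,000 (dollar cap binds)
Taxable value = $954,812.6 − $72,200 − $89,000 = $793,612.6
City of Maribel: $793,612.6 × 0.0092 = $7,301.23592
Community College District: $793,612.6 × 0.0027 = $2,142.75402
Pellston ISD: $793,612.6 × 0.02792 = $22,157.663792
Total = $31,601.653732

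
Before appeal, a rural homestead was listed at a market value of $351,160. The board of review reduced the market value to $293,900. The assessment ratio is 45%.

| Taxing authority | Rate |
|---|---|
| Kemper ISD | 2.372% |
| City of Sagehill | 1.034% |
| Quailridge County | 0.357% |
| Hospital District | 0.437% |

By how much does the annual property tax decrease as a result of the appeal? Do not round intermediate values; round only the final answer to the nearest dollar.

$1,082

Old assessed value = $351,160 × 0.45 = $158,022
New assessed value = $293,900 × 0.45 = $132,255
Combined rate = 0.02372 + 0.01034 + 0.00357 + 0.00437 = 0.042
Old tax = $158,022 × 0.042 = $6,636.924
New tax = $132,255 × 0.042 = $5,554.71
Reduction = $6,636.924 − $5,554.71 = $1,082.214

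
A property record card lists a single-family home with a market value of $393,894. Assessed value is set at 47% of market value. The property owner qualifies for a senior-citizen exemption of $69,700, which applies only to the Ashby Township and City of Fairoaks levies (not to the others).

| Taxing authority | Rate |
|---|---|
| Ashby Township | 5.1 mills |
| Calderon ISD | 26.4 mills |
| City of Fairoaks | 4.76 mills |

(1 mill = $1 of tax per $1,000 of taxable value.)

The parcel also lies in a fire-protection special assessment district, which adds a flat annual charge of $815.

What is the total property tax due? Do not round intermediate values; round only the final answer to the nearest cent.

Assessed value = $393,894 × 0.47 = $185,130.18
Ashby Township: ($185,130.18 − $69,700) × 0.0051 = $115,430.18 × 0.0051 = $588.693918
Calderon ISD: $185,130.18 × 0.0264 = $4,887.436752
City of Fairoaks: ($185,130.18 − $69,700) × 0.00476 = $115,430.18 × 0.00476 = $549.4476568
Levies subtotal = $6,025.5783268
Total = $6,025.5783268 + $815 = $6,840.5783268

$6,840.58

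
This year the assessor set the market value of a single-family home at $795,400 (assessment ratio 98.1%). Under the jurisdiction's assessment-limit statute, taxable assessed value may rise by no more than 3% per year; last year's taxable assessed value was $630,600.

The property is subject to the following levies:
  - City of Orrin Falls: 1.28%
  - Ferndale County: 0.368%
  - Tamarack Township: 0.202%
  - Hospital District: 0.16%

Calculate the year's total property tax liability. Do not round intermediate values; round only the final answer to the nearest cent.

$13,055.31

Uncapped assessed value = $795,400 × 0.981 = $780,287.4
Cap limit = $630,600 × 1.03 = $649,518
Taxable assessed value = min($780,287.4, $649,518) = $649,518 (cap binds)
City of Orrin Falls: $649,518 × 0.0128 = $8,313.8304
Ferndale County: $649,518 × 0.00368 = $2,390.22624
Tamarack Township: $649,518 × 0.00202 = $1,312.02636
Hospital District: $649,518 × 0.0016 = $1,039.2288
Total = $13,055.3118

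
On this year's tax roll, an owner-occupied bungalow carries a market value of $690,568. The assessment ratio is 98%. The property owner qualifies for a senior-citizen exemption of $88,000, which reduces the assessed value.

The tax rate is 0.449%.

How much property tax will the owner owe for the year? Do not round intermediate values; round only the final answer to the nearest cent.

$2,643.52

Assessed value = $690,568 × 0.98 = $676,756.64
Taxable value = $676,756.64 − $88,000 = $588,756.64
Tax = $588,756.64 × 0.00449 = $2,643.5173136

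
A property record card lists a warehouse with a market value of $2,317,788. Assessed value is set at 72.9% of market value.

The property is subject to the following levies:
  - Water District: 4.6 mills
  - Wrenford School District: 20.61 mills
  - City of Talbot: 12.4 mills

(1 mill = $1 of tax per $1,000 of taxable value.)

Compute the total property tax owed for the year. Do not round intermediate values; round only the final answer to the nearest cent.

$63,548.39

Assessed value = $2,317,788 × 0.729 = $1,689,667.452
Water District: $1,689,667.452 × 0.0046 = $7,772.4702792
Wrenford School District: $1,689,667.452 × 0.02061 = $34,824.04618572
City of Talbot: $1,689,667.452 × 0.0124 = $20,951.8764048
Total = $7,772.4702792 + $34,824.04618572 + $20,951.8764048 = $63,548.39286972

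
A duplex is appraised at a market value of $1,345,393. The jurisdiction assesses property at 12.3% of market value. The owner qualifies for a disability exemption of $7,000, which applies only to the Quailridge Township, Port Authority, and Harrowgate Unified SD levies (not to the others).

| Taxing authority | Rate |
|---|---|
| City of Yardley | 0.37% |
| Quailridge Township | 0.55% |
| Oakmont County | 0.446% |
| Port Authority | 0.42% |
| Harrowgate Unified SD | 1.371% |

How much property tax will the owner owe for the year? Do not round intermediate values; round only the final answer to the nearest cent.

Assessed value = $1,345,393 × 0.123 = $165,483.339
City of Yardley: $165,483.339 × 0.0037 = $612.2883543
Quailridge Township: ($165,483.339 − $7,000) × 0.0055 = $158,483.339 × 0.0055 = $871.6583645
Oakmont County: $165,483.339 × 0.00446 = $738.05569194
Port Authority: ($165,483.339 − $7,000) × 0.0042 = $158,483.339 × 0.0042 = $665.6300238
Harrowgate Unified SD: ($165,483.339 − $7,000) × 0.01371 = $158,483.339 × 0.01371 = $2,172.80657769
Total = $5,060.43901223

$5,060.44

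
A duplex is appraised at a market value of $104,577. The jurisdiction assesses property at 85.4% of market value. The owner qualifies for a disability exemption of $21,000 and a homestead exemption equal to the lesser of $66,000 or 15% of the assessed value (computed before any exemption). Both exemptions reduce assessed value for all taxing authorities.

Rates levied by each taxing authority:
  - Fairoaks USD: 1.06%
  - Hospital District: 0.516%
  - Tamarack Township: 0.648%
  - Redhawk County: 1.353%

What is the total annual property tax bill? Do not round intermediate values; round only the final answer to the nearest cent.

$1,964.22

Assessed value = $104,577 × 0.854 = $89,308.758
Homestead exemption = min($66,000, 15% × $89,308.758) = min($66,000, $13,396.3137) = $13,396.3137 (percentage binds)
Taxable value = $89,308.758 − $21,000 − $13,396.3137 = $54,912.4443
Fairoaks USD: $54,912.4443 × 0.0106 = $582.07190958
Hospital District: $54,912.4443 × 0.00516 = $283.348212588
Tamarack Township: $54,912.4443 × 0.00648 = $355.832639064
Redhawk County: $54,912.4443 × 0.01353 = $742.965371379
Total = $1,964.218132611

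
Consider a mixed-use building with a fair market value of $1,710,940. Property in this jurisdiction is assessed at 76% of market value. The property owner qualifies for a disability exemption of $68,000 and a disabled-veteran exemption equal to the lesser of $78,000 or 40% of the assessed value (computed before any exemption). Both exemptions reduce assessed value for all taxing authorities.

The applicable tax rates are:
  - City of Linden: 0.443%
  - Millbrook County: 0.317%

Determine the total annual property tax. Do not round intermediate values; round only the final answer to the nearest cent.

$8,772.79

Assessed value = $1,710,940 × 0.76 = $1,300,314.4
Disabled-veteran exemption = min($78,000, 40% × $1,300,314.4) = min($78,000, $520,125.76) = $78,000 (dollar cap binds)
Taxable value = $1,300,314.4 − $68,000 − $78,000 = $1,154,314.4
City of Linden: $1,154,314.4 × 0.00443 = $5,113.612792
Millbrook County: $1,154,314.4 × 0.00317 = $3,659.176648
Total = $8,772.78944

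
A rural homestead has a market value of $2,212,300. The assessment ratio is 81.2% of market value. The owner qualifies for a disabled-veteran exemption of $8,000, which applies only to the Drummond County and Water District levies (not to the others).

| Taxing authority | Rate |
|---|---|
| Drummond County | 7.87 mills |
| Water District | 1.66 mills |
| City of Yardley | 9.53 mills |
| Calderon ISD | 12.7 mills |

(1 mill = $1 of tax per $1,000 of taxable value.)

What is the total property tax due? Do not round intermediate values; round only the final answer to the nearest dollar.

Assessed value = $2,212,300 × 0.812 = $1,796,387.6
Drummond County: ($1,796,387.6 − $8,000) × 0.00787 = $1,788,387.6 × 0.00787 = $14,074.610412
Water District: ($1,796,387.6 − $8,000) × 0.00166 = $1,788,387.6 × 0.00166 = $2,968.723416
City of Yardley: $1,796,387.6 × 0.00953 = $17,119.573828
Calderon ISD: $1,796,387.6 × 0.0127 = $22,814.12252
Total = $56,977.030176

$56,977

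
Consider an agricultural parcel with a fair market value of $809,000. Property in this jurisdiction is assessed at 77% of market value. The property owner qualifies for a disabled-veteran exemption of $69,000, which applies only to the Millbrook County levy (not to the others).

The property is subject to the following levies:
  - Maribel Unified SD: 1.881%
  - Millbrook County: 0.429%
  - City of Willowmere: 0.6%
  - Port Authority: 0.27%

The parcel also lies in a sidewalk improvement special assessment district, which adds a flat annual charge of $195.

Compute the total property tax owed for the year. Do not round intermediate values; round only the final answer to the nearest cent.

Assessed value = $809,000 × 0.77 = $622,930
Maribel Unified SD: $622,930 × 0.01881 = $11,717.3133
Millbrook County: ($622,930 − $69,000) × 0.00429 = $553,930 × 0.00429 = $2,376.3597
City of Willowmere: $622,930 × 0.006 = $3,737.58
Port Authority: $622,930 × 0.0027 = $1,681.911
Levies subtotal = $19,513.164
Total = $19,513.164 + $195 = $19,708.164

$19,708.16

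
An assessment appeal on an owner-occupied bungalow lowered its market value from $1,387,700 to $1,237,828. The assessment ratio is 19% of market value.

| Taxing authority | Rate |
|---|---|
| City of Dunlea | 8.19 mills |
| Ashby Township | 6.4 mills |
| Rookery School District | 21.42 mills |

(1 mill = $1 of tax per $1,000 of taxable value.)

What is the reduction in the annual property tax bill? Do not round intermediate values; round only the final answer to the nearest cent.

$1,025.41

Old assessed value = $1,387,700 × 0.19 = $263,663
New assessed value = $1,237,828 × 0.19 = $235,187.32
Combined rate = 0.00819 + 0.0064 + 0.02142 = 0.03601
Old tax = $263,663 × 0.03601 = $9,494.50463
New tax = $235,187.32 × 0.03601 = $8,469.0953932
Reduction = $9,494.50463 − $8,469.0953932 = $1,025.4092368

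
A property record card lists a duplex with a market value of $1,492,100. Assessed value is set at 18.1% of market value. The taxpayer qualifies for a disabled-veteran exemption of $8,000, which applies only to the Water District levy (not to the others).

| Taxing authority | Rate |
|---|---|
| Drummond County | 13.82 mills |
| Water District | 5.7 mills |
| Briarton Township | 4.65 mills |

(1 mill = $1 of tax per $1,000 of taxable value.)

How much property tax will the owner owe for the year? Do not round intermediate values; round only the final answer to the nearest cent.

$6,481.99

Assessed value = $1,492,100 × 0.181 = $270,070.1
Drummond County: $270,070.1 × 0.01382 = $3,732.368782
Water District: ($270,070.1 − $8,000) × 0.0057 = $262,070.1 × 0.0057 = $1,493.79957
Briarton Township: $270,070.1 × 0.00465 = $1,255.825965
Total = $6,481.994317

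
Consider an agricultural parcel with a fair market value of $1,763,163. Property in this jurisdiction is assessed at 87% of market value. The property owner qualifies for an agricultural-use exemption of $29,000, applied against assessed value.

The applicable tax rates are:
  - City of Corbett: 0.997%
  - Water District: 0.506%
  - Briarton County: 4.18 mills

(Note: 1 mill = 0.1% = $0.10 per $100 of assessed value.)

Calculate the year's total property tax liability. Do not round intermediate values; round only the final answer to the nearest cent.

Assessed value = $1,763,163 × 0.87 = $1,533,951.81
Taxable value = $1,533,951.81 − $29,000 = $1,504,951.81
City of Corbett: $1,504,951.81 × 0.00997 = $15,004.3695457
Water District: $1,504,951.81 × 0.00506 = $7,615.0561586
Briarton County: $1,504,951.81 × 0.00418 = $6,290.6985658
Total = $28,910.1242701

$28,910.12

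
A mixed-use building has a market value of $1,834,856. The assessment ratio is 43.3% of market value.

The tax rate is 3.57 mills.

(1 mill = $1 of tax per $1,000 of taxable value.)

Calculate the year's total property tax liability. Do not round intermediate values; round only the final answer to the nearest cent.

$2,836.34

Assessed value = $1,834,856 × 0.433 = $794,492.648
Tax = $794,492.648 × 0.00357 = $2,836.33875336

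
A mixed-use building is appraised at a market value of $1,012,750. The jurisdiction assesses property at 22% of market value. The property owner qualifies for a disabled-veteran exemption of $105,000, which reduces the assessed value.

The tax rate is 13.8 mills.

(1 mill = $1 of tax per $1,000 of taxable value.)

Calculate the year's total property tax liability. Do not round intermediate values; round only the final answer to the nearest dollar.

$1,626

Assessed value = $1,012,750 × 0.22 = $222,805
Taxable value = $222,805 − $105,000 = $117,805
Tax = $117,805 × 0.0138 = $1,625.709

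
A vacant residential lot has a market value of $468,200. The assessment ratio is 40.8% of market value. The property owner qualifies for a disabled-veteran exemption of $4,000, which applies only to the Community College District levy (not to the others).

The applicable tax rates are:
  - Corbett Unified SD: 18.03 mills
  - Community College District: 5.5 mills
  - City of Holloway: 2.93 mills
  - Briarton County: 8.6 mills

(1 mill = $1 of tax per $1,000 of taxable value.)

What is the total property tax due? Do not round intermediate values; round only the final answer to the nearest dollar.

Assessed value = $468,200 × 0.408 = $191,025.6
Corbett Unified SD: $191,025.6 × 0.01803 = $3,444.191568
Community College District: ($191,025.6 − $4,000) × 0.0055 = $187,025.6 × 0.0055 = $1,028.6408
City of Holloway: $191,025.6 × 0.00293 = $559.705008
Briarton County: $191,025.6 × 0.0086 = $1,642.82016
Total = $6,675.357536

$6,675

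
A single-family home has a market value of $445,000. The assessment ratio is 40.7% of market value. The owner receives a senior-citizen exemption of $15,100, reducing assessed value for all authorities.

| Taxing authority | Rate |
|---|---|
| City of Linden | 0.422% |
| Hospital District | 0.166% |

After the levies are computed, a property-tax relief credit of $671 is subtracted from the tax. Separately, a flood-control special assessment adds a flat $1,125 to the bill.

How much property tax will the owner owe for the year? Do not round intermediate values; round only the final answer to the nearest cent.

$1,430.17

Assessed value = $445,000 × 0.407 = $181,115
Taxable value = $181,115 − $15,100 = $166,015
City of Linden: $166,015 × 0.00422 = $700.5833
Hospital District: $166,015 × 0.00166 = $275.5849
Levies subtotal = $976.1682
After credit = $976.1682 − $671 = $305.1682
Total = $305.1682 + $1,125 = $1,430.1682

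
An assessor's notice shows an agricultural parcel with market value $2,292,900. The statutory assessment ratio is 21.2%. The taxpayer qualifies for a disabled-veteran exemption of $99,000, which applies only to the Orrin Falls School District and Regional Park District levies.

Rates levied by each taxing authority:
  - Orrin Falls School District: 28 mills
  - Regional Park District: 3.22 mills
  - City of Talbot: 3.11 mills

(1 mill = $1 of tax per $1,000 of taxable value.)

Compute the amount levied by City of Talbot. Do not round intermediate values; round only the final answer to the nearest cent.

Assessed value = $2,292,900 × 0.212 = $486,094.8
City of Talbot taxable value = $486,094.8 (exemption does not apply)
City of Talbot levy = $486,094.8 × 0.00311 = $1,511.754828

$1,511.75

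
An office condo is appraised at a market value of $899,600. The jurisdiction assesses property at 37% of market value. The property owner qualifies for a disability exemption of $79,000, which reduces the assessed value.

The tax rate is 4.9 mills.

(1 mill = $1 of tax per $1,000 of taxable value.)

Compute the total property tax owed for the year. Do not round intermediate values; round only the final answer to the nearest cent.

Assessed value = $899,600 × 0.37 = $332,852
Taxable value = $332,852 − $79,000 = $253,852
Tax = $253,852 × 0.0049 = $1,243.8748

$1,243.87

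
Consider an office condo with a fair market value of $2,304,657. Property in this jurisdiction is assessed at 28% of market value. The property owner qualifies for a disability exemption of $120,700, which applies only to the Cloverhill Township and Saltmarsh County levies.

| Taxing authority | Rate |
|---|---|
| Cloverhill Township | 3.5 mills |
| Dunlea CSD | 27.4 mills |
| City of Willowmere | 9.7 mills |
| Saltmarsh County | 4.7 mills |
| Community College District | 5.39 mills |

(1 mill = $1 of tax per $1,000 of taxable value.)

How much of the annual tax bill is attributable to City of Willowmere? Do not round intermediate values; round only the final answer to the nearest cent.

Assessed value = $2,304,657 × 0.28 = $645,303.96
City of Willowmere taxable value = $645,303.96 (exemption does not apply)
City of Willowmere levy = $645,303.96 × 0.0097 = $6,259.448412

$6,259.45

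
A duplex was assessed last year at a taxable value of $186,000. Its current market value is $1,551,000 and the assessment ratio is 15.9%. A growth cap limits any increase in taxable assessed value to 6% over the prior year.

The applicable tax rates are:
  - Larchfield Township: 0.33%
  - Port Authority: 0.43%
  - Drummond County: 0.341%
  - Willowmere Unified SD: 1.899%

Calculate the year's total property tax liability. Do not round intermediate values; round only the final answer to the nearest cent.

Uncapped assessed value = $1,551,000 × 0.159 = $246,609
Cap limit = $186,000 × 1.06 = $197,160
Taxable assessed value = min($246,609, $197,160) = $197,160 (cap binds)
Larchfield Township: $197,160 × 0.0033 = $650.628
Port Authority: $197,160 × 0.0043 = $847.788
Drummond County: $197,160 × 0.00341 = $672.3156
Willowmere Unified SD: $197,160 × 0.01899 = $3,744.0684
Total = $5,914.8

$5,914.80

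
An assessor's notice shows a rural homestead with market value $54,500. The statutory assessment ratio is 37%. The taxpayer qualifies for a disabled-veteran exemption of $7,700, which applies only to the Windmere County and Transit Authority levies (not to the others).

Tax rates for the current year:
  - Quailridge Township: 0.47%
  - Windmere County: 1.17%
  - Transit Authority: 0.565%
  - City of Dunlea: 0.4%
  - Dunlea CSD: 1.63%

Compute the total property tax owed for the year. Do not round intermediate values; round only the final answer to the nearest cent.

$720.39

Assessed value = $54,500 × 0.37 = $20,165
Quailridge Township: $20,165 × 0.0047 = $94.7755
Windmere County: ($20,165 − $7,700) × 0.0117 = $12,465 × 0.0117 = $145.8405
Transit Authority: ($20,165 − $7,700) × 0.00565 = $12,465 × 0.00565 = $70.42725
City of Dunlea: $20,165 × 0.004 = $80.66
Dunlea CSD: $20,165 × 0.0163 = $328.6895
Total = $720.39275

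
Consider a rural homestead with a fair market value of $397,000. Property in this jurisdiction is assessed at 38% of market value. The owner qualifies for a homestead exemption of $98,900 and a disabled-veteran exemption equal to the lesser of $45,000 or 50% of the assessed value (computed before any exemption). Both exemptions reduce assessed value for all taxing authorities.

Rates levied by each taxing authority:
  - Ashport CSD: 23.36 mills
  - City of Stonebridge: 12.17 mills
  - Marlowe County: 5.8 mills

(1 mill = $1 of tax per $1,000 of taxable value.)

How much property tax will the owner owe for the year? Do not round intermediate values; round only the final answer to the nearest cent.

Assessed value = $397,000 × 0.38 = $150,860
Disabled-veteran exemption = min($45,000, 50% × $150,860) = min($45,000, $75,430) = $45,000 (dollar cap binds)
Taxable value = $150,860 − $98,900 − $45,000 = $6,960
Ashport CSD: $6,960 × 0.02336 = $162.5856
City of Stonebridge: $6,960 × 0.01217 = $84.7032
Marlowe County: $6,960 × 0.0058 = $40.368
Total = $287.6568

$287.66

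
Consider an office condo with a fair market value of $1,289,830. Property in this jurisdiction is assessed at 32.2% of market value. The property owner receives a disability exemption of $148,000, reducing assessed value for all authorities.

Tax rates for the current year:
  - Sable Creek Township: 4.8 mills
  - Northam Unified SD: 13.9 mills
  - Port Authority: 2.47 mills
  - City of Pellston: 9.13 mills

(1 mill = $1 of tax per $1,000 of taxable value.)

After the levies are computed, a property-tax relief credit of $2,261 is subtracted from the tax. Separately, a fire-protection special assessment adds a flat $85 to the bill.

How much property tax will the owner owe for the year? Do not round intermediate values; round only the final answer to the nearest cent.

Assessed value = $1,289,830 × 0.322 = $415,325.26
Taxable value = $415,325.26 − $148,000 = $267,325.26
Sable Creek Township: $267,325.26 × 0.0048 = $1,283.161248
Northam Unified SD: $267,325.26 × 0.0139 = $3,715.821114
Port Authority: $267,325.26 × 0.00247 = $660.2933922
City of Pellston: $267,325.26 × 0.00913 = $2,440.6796238
Levies subtotal = $8,099.955378
After credit = $8,099.955378 − $2,261 = $5,838.955378
Total = $5,838.955378 + $85 = $5,923.955378

$5,923.96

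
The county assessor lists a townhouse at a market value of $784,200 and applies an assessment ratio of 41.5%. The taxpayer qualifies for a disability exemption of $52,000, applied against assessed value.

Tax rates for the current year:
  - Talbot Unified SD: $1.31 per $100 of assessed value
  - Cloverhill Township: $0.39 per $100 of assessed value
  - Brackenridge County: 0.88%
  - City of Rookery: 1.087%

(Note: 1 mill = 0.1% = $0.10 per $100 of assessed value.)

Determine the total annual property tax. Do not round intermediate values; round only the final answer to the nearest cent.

$10,027.15

Assessed value = $784,200 × 0.415 = $325,443
Taxable value = $325,443 − $52,000 = $273,443
Talbot Unified SD: $273,443 × 0.0131 = $3,582.1033
Cloverhill Township: $273,443 × 0.0039 = $1,066.4277
Brackenridge County: $273,443 × 0.0088 = $2,406.2984
City of Rookery: $273,443 × 0.01087 = $2,972.32541
Total = $10,027.15481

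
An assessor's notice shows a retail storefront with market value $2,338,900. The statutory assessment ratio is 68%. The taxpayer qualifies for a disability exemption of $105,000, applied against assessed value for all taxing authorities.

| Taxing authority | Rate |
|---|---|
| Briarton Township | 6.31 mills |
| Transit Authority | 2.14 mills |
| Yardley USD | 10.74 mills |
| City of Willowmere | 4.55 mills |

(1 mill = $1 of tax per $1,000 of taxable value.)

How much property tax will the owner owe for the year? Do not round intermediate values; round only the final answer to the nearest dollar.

Assessed value = $2,338,900 × 0.68 = $1,590,452
Taxable value = $1,590,452 − $105,000 = $1,485,452
Briarton Township: $1,485,452 × 0.00631 = $9,373.20212
Transit Authority: $1,485,452 × 0.00214 = $3,178.86728
Yardley USD: $1,485,452 × 0.01074 = $15,953.75448
City of Willowmere: $1,485,452 × 0.00455 = $6,758.8066
Total = $9,373.20212 + $3,178.86728 + $15,953.75448 + $6,758.8066 = $35,264.63048

$35,265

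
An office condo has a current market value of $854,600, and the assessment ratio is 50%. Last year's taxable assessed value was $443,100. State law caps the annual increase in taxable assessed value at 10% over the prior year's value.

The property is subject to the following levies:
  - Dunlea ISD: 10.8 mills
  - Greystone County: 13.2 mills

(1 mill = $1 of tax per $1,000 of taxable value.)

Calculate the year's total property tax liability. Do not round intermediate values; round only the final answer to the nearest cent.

$10,255.20

Uncapped assessed value = $854,600 × 0.5 = $427,300
Cap limit = $443,100 × 1.1 = $487,410
Taxable assessed value = min($427,300, $487,410) = $427,300 (cap does not bind)
Dunlea ISD: $427,300 × 0.0108 = $4,614.84
Greystone County: $427,300 × 0.0132 = $5,640.36
Total = $10,255.2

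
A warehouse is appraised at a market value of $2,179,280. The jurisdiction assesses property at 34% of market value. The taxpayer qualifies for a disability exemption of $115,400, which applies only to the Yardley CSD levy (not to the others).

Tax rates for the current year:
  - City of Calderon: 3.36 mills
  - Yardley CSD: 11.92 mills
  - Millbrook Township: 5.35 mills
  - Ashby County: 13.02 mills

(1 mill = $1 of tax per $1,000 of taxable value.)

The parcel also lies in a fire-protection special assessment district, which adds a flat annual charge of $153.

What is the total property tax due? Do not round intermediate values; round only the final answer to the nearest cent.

$23,710.57

Assessed value = $2,179,280 × 0.34 = $740,955.2
City of Calderon: $740,955.2 × 0.00336 = $2,489.609472
Yardley CSD: ($740,955.2 − $115,400) × 0.01192 = $625,555.2 × 0.01192 = $7,456.617984
Millbrook Township: $740,955.2 × 0.00535 = $3,964.11032
Ashby County: $740,955.2 × 0.01302 = $9,647.236704
Levies subtotal = $23,557.57448
Total = $23,557.57448 + $153 = $23,710.57448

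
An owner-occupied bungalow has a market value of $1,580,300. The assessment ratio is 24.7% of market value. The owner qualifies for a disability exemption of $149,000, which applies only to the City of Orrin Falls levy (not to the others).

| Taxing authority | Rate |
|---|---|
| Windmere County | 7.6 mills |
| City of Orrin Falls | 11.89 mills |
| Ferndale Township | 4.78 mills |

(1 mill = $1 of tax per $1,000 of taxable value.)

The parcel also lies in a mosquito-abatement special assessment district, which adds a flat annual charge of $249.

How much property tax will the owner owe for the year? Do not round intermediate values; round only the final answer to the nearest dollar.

Assessed value = $1,580,300 × 0.247 = $390,334.1
Windmere County: $390,334.1 × 0.0076 = $2,966.53916
City of Orrin Falls: ($390,334.1 − $149,000) × 0.01189 = $241,334.1 × 0.01189 = $2,869.462449
Ferndale Township: $390,334.1 × 0.00478 = $1,865.796998
Levies subtotal = $7,701.798607
Total = $7,701.798607 + $249 = $7,950.798607

$7,951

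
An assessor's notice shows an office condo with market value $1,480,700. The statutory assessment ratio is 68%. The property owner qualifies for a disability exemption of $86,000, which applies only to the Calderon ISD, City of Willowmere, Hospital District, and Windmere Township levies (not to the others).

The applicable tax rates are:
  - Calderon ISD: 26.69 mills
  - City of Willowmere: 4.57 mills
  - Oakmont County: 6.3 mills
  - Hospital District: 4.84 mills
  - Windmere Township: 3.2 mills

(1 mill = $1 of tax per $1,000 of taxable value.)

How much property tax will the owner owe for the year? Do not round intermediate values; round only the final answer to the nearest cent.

Assessed value = $1,480,700 × 0.68 = $1,006,876
Calderon ISD: ($1,006,876 − $86,000) × 0.02669 = $920,876 × 0.02669 = $24,578.18044
City of Willowmere: ($1,006,876 − $86,000) × 0.00457 = $920,876 × 0.00457 = $4,208.40332
Oakmont County: $1,006,876 × 0.0063 = $6,343.3188
Hospital District: ($1,006,876 − $86,000) × 0.00484 = $920,876 × 0.00484 = $4,457.03984
Windmere Township: ($1,006,876 − $86,000) × 0.0032 = $920,876 × 0.0032 = $2,946.8032
Total = $42,533.7456

$42,533.75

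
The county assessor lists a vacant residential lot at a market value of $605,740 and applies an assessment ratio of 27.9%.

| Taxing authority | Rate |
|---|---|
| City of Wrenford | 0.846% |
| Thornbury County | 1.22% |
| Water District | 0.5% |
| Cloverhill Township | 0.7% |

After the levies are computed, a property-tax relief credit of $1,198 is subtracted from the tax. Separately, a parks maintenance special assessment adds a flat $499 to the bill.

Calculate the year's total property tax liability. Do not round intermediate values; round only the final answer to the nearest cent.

Assessed value = $605,740 × 0.279 = $169,001.46
City of Wrenford: $169,001.46 × 0.00846 = $1,429.7523516
Thornbury County: $169,001.46 × 0.0122 = $2,061.817812
Water District: $169,001.46 × 0.005 = $845.0073
Cloverhill Township: $169,001.46 × 0.007 = $1,183.01022
Levies subtotal = $5,519.5876836
After credit = $5,519.5876836 − $1,198 = $4,321.5876836
Total = $4,321.5876836 + $499 = $4,820.5876836

$4,820.59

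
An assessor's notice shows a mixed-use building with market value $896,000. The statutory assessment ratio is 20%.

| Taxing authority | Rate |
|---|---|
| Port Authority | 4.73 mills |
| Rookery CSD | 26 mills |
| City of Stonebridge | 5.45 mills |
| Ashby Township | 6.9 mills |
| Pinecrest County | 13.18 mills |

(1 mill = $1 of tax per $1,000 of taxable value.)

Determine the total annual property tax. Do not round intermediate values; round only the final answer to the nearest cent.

Assessed value = $896,000 × 0.2 = $179,200
Port Authority: $179,200 × 0.00473 = $847.616
Rookery CSD: $179,200 × 0.026 = $4,659.2
City of Stonebridge: $179,200 × 0.00545 = $976.64
Ashby Township: $179,200 × 0.0069 = $1,236.48
Pinecrest County: $179,200 × 0.01318 = $2,361.856
Total = $847.616 + $4,659.2 + $976.64 + $1,236.48 + $2,361.856 = $10,081.792

$10,081.79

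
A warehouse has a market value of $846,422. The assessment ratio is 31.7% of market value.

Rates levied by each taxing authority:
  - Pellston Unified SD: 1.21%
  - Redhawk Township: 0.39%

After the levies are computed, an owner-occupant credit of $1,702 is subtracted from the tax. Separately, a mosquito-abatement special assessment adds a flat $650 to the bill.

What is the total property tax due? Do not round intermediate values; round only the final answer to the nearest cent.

Assessed value = $846,422 × 0.317 = $268,315.774
Pellston Unified SD: $268,315.774 × 0.0121 = $3,246.6208654
Redhawk Township: $268,315.774 × 0.0039 = $1,046.4315186
Levies subtotal = $4,293.052384
After credit = $4,293.052384 − $1,702 = $2,591.052384
Total = $2,591.052384 + $650 = $3,241.052384

$3,241.05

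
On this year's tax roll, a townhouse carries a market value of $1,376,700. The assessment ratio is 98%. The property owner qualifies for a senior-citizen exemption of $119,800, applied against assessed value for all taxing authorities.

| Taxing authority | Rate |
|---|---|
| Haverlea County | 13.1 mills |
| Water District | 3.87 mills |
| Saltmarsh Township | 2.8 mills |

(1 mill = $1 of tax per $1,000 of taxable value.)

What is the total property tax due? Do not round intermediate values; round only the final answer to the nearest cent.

$24,304.57

Assessed value = $1,376,700 × 0.98 = $1,349,166
Taxable value = $1,349,166 − $119,800 = $1,229,366
Haverlea County: $1,229,366 × 0.0131 = $16,104.6946
Water District: $1,229,366 × 0.00387 = $4,757.64642
Saltmarsh Township: $1,229,366 × 0.0028 = $3,442.2248
Total = $16,104.6946 + $4,757.64642 + $3,442.2248 = $24,304.56582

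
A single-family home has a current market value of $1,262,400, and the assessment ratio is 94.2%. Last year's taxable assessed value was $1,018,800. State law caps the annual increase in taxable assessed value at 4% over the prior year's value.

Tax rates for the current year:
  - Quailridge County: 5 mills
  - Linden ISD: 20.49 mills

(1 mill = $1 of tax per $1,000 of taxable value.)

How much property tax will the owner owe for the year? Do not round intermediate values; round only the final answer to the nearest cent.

$27,007.98

Uncapped assessed value = $1,262,400 × 0.942 = $1,189,180.8
Cap limit = $1,018,800 × 1.04 = $1,059,552
Taxable assessed value = min($1,189,180.8, $1,059,552) = $1,059,552 (cap binds)
Quailridge County: $1,059,552 × 0.005 = $5,297.76
Linden ISD: $1,059,552 × 0.02049 = $21,710.22048
Total = $27,007.98048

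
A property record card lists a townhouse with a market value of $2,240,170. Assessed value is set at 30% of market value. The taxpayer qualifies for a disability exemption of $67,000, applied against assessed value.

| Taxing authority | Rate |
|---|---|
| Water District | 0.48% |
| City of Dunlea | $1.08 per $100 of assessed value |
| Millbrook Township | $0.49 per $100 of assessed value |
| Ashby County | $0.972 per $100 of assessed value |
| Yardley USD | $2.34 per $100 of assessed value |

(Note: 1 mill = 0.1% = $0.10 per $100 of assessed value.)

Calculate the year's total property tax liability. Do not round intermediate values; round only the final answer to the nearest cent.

Assessed value = $2,240,170 × 0.3 = $672,051
Taxable value = $672,051 − $67,000 = $605,051
Water District: $605,051 × 0.0048 = $2,904.2448
City of Dunlea: $605,051 × 0.0108 = $6,534.5508
Millbrook Township: $605,051 × 0.0049 = $2,964.7499
Ashby County: $605,051 × 0.00972 = $5,881.09572
Yardley USD: $605,051 × 0.0234 = $14,158.1934
Total = $32,442.83462

$32,442.83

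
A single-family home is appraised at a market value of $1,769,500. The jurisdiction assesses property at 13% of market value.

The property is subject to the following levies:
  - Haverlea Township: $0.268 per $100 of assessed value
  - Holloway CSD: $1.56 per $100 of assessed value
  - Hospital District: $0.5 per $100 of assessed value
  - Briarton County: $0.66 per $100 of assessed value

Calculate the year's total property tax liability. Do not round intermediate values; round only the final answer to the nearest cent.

Assessed value = $1,769,500 × 0.13 = $230,035
Haverlea Township: $230,035 × 0.00268 = $616.4938
Holloway CSD: $230,035 × 0.0156 = $3,588.546
Hospital District: $230,035 × 0.005 = $1,150.175
Briarton County: $230,035 × 0.0066 = $1,518.231
Total = $616.4938 + $3,588.546 + $1,150.175 + $1,518.231 = $6,873.4458

$6,873.45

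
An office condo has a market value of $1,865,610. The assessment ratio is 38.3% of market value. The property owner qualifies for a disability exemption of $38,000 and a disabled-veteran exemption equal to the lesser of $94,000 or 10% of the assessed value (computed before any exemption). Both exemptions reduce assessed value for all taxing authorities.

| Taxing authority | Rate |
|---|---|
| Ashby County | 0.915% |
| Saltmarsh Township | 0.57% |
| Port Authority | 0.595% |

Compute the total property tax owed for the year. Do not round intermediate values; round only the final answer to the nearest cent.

$12,585.58

Assessed value = $1,865,610 × 0.383 = $714,528.63
Disabled-veteran exemption = min($94,000, 10% × $714,528.63) = min($94,000, $71,452.863) = $71,452.863 (percentage binds)
Taxable value = $714,528.63 − $38,000 − $71,452.863 = $605,075.767
Ashby County: $605,075.767 × 0.00915 = $5,536.44326805
Saltmarsh Township: $605,075.767 × 0.0057 = $3,448.9318719
Port Authority: $605,075.767 × 0.00595 = $3,600.20081365
Total = $12,585.5759536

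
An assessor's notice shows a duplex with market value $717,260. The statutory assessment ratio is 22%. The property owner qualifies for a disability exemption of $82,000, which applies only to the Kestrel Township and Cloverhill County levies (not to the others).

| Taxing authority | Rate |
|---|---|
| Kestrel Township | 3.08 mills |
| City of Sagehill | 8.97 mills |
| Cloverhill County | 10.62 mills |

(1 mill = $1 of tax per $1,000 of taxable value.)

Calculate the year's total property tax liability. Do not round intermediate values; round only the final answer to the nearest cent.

Assessed value = $717,260 × 0.22 = $157,797.2
Kestrel Township: ($157,797.2 − $82,000) × 0.00308 = $75,797.2 × 0.00308 = $233.455376
City of Sagehill: $157,797.2 × 0.00897 = $1,415.440884
Cloverhill County: ($157,797.2 − $82,000) × 0.01062 = $75,797.2 × 0.01062 = $804.966264
Total = $2,453.862524

$2,453.86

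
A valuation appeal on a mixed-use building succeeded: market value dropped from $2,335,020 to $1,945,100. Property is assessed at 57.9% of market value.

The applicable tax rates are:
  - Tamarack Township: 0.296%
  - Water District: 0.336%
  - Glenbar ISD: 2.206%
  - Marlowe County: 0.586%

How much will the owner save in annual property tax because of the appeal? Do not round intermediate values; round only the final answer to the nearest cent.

$7,730.15

Old assessed value = $2,335,020 × 0.579 = $1,351,976.58
New assessed value = $1,945,100 × 0.579 = $1,126,212.9
Combined rate = 0.00296 + 0.00336 + 0.02206 + 0.00586 = 0.03424
Old tax = $1,351,976.58 × 0.03424 = $46,291.6780992
New tax = $1,126,212.9 × 0.03424 = $38,561.529696
Reduction = $46,291.6780992 − $38,561.529696 = $7,730.1484032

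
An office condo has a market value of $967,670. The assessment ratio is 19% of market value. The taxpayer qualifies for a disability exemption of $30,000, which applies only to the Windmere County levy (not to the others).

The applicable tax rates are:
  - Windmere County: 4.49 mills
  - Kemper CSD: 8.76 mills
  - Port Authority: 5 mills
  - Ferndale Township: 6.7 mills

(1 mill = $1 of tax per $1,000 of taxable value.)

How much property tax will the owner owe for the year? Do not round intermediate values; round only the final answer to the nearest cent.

Assessed value = $967,670 × 0.19 = $183,857.3
Windmere County: ($183,857.3 − $30,000) × 0.00449 = $153,857.3 × 0.00449 = $690.819277
Kemper CSD: $183,857.3 × 0.00876 = $1,610.589948
Port Authority: $183,857.3 × 0.005 = $919.2865
Ferndale Township: $183,857.3 × 0.0067 = $1,231.84391
Total = $4,452.539635

$4,452.54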